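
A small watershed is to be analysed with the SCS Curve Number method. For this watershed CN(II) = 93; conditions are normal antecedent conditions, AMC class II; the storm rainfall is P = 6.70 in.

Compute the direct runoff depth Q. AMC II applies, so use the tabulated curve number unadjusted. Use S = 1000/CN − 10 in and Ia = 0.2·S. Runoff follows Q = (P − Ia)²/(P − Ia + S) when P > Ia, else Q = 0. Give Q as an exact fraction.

Average conditions: CN = 93 (no AMC adjustment).
S = 1000/93 − 10 = 70/93 in ≈ 0.753 in
Ia = 0.2S: 0.2·0.753 = 0.151 in (exactly 14/93)
Excess rainfall: 6.700 − 0.151 = 6.549 in; P > Ia so Q > 0
Q: (6091/930)² ÷ (6791/930) = 37100281/6315630 in (≈ 5.874 in)

Q = 37100281/6315630 in ≈ 5.874 in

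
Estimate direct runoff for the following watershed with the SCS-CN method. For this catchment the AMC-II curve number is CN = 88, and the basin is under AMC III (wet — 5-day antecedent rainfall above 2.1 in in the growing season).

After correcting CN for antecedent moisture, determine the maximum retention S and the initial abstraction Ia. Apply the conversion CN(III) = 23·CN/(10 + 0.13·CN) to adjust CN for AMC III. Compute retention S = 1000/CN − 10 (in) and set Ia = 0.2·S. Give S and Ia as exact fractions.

S = 150/253 in ≈ 0.593 in; Ia = 30/253 in ≈ 0.119 in

CN(III) from CN(II)=88: (23·88)/(10 + 0.13·88) = 6325/67 ≈ 94.403
Retention S: 1000/CN − 10 with CN=94.403 → S = 150/253 ≈ 0.593 in
Ia = 0.2·(150/253) = 30/253 in ≈ 0.119 in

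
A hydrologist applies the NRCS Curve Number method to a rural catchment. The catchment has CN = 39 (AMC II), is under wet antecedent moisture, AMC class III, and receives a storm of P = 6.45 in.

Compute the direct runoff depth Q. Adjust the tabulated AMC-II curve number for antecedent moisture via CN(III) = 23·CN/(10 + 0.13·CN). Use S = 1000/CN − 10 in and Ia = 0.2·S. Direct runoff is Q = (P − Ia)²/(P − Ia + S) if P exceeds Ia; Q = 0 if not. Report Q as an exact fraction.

Wet (AMC III): CN(III) = 23·39/(10 + 0.13·39) = 897/(1507/100) = 89700/1507 ≈ 59.522
S = 1000/(89700/1507) − 10 = 6100/897 in ≈ 6.800 in
Ia = 0.2·(6100/897) = 1220/897 in ≈ 1.360 in
P − Ia = 6.450 − 1.360 = 91313/17940 ≈ 5.090 in (> 0, runoff occurs)
Q: (91313/17940)² ÷ (213313/17940) = 8338063969/3826835220 in (≈ 2.179 in)

Q = 8338063969/3826835220 in ≈ 2.179 in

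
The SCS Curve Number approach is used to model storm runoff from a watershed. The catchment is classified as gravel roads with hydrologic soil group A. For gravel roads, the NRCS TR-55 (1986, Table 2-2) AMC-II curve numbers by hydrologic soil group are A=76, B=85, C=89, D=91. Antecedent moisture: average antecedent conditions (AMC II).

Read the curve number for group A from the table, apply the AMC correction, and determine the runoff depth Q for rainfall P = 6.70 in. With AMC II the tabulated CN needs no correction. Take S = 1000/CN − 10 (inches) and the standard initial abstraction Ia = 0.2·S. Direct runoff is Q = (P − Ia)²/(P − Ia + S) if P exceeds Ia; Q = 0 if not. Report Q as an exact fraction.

Q = 1329409/333070 in ≈ 3.991 in

NRCS table: gravel roads, soil group A → CN(II) = 76
Average conditions: CN = 76 (no AMC adjustment).
Max retention: S = 1000/76 − 10 = 60/19 in (≈ 3.158 in)
Initial abstraction Ia = S/5 = (60/19)/5 = 12/19 ≈ 0.632 in
P − Ia = 6.700 − 0.632 = 1153/190 ≈ 6.068 in (> 0, runoff occurs)
Runoff Q = (P−Ia)²/(P−Ia+S) = (6.068)²/(6.068+3.158) = 1329409/333070 ≈ 3.991 in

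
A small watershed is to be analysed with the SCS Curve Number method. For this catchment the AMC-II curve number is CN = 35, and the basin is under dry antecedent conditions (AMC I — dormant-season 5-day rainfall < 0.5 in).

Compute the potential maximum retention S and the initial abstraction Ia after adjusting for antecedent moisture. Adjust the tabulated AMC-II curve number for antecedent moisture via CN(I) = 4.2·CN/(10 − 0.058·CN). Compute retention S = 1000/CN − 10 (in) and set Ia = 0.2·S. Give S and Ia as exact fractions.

CN(I) from CN(II)=35: (4.2·35)/(10 − 0.058·35) = 14700/797 ≈ 18.444
Retention S: 1000/CN − 10 with CN=18.444 → S = 6500/147 ≈ 44.218 in
Ia = 0.2S: 0.2·44.218 = 8.844 in (exactly 1300/147)

S = 6500/147 in ≈ 44.218 in; Ia = 1300/147 in ≈ 8.844 in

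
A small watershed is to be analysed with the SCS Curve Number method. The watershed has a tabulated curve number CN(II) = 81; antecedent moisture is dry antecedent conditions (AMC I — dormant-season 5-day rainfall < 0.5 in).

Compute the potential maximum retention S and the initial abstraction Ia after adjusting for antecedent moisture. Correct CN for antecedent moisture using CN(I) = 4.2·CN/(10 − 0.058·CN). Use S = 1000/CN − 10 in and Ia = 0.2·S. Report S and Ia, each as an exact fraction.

Adjust CN=81 to AMC I: 4.2·81/(10 − 0.058·81) → (1701/5) ÷ (2651/500) = 170100/2651 ≈ 64.164
Retention S: 1000/CN − 10 with CN=64.164 → S = 9500/1701 ≈ 5.585 in
Initial abstraction Ia = S/5 = (9500/1701)/5 = 1900/1701 ≈ 1.117 in

S = 9500/1701 in ≈ 5.585 in; Ia = 1900/1701 in ≈ 1.117 in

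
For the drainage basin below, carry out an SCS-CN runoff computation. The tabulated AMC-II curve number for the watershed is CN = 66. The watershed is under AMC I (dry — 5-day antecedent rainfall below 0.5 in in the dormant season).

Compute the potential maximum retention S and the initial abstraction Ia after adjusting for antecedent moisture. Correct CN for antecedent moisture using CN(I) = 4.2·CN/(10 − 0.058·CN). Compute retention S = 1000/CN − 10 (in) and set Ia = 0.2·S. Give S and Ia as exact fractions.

S = 8500/693 in ≈ 12.266 in; Ia = 1700/693 in ≈ 2.453 in

CN(I) from CN(II)=66: (4.2·66)/(10 − 0.058·66) = 69300/1543 ≈ 44.913
Retention S: 1000/CN − 10 with CN=44.913 → S = 8500/693 ≈ 12.266 in
Initial abstraction Ia = S/5 = (8500/693)/5 = 1700/693 ≈ 2.453 in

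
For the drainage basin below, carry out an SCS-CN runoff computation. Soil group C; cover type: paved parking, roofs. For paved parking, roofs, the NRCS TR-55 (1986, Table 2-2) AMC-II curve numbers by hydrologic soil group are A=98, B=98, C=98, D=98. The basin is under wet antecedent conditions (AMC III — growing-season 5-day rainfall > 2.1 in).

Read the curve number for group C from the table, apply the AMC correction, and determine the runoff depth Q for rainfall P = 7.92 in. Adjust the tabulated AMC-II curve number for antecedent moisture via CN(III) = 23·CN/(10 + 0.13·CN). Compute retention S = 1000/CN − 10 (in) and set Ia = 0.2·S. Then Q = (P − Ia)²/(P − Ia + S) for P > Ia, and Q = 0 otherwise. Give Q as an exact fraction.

Q = 24785620658/3171744275 in ≈ 7.815 in

NRCS table: paved parking, roofs, soil group C → CN(II) = 98
Wet (AMC III): CN(III) = 23·98/(10 + 0.13·98) = 2254/(1137/50) = 112700/1137 ≈ 99.120
Max retention: S = 1000/(112700/1137) − 10 = 100/1127 in (≈ 0.089 in)
Initial abstraction Ia = S/5 = (100/1127)/5 = 20/1127 ≈ 0.018 in
P − Ia = 7.920 − 0.018 = 222646/28175 ≈ 7.902 in (> 0, runoff occurs)
Q: (222646/28175)² ÷ (225146/28175) = 24785620658/3171744275 in (≈ 7.815 in)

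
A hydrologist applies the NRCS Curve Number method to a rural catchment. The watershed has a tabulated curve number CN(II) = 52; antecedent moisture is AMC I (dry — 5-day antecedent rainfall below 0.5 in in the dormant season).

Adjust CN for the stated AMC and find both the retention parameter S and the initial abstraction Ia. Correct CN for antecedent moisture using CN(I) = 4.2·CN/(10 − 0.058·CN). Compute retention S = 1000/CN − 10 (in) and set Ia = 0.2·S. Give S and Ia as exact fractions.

S = 2000/91 in ≈ 21.978 in; Ia = 400/91 in ≈ 4.396 in

CN(I) from CN(II)=52: (4.2·52)/(10 − 0.058·52) = 9100/291 ≈ 31.271
S = 1000/(9100/291) − 10 = 2000/91 in ≈ 21.978 in
Ia = 0.2·(2000/91) = 400/91 in ≈ 4.396 in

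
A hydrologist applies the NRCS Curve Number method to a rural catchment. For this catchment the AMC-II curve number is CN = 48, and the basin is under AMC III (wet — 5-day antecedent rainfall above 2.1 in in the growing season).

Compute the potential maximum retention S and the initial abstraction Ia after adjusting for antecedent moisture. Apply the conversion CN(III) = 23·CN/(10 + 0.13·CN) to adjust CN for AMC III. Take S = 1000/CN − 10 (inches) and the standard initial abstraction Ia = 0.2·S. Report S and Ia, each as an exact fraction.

S = 325/69 in ≈ 4.710 in; Ia = 65/69 in ≈ 0.942 in

Adjust CN=48 to AMC III: 23·48/(10 + 0.13·48) → 1104 ÷ (406/25) = 13800/203 ≈ 67.980
Max retention: S = 1000/(13800/203) − 10 = 325/69 in (≈ 4.710 in)
Ia = 0.2·(325/69) = 65/69 in ≈ 0.942 in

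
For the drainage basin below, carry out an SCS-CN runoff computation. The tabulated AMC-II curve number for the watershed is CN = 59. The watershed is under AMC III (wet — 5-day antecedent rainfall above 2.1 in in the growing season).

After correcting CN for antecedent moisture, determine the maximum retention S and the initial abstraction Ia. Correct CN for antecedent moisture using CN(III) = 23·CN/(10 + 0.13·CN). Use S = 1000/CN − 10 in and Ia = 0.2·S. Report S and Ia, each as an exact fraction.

S = 4100/1357 in ≈ 3.021 in; Ia = 820/1357 in ≈ 0.604 in

CN(III) from CN(II)=59: (23·59)/(10 + 0.13·59) = 135700/1767 ≈ 76.797
Retention S: 1000/CN − 10 with CN=76.797 → S = 4100/1357 ≈ 3.021 in
Ia = 0.2S: 0.2·3.021 = 0.604 in (exactly 820/1357)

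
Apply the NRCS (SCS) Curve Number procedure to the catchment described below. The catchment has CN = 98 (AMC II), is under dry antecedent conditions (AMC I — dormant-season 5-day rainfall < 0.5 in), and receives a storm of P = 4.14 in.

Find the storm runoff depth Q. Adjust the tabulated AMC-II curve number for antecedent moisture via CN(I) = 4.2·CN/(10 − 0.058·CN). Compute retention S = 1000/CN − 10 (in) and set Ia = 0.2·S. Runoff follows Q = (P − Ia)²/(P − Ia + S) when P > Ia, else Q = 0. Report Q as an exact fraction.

Q = 43265248009/11988004350 in ≈ 3.609 in

CN(I) from CN(II)=98: (4.2·98)/(10 − 0.058·98) = 102900/1079 ≈ 95.366
Retention S: 1000/CN − 10 with CN=95.366 → S = 500/1029 ≈ 0.486 in
Ia = 0.2S: 0.2·0.486 = 0.097 in (exactly 100/1029)
P − Ia = 4.140 − 0.097 = 208003/51450 ≈ 4.043 in (> 0, runoff occurs)
Runoff Q = (P−Ia)²/(P−Ia+S) = (4.043)²/(4.043+0.486) = 43265248009/11988004350 ≈ 3.609 in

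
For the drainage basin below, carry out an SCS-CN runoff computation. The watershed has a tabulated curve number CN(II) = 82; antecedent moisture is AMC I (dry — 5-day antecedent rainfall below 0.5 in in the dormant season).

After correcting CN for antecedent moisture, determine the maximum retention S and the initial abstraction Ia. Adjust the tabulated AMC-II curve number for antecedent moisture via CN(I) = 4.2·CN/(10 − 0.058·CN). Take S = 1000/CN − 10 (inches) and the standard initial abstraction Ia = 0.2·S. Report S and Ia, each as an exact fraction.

Adjust CN=82 to AMC I: 4.2·82/(10 − 0.058·82) → (1722/5) ÷ (1311/250) = 28700/437 ≈ 65.675
Max retention: S = 1000/(28700/437) − 10 = 1500/287 in (≈ 5.226 in)
Ia = 0.2S: 0.2·5.226 = 1.045 in (exactly 300/287)

S = 1500/287 in ≈ 5.226 in; Ia = 300/287 in ≈ 1.045 in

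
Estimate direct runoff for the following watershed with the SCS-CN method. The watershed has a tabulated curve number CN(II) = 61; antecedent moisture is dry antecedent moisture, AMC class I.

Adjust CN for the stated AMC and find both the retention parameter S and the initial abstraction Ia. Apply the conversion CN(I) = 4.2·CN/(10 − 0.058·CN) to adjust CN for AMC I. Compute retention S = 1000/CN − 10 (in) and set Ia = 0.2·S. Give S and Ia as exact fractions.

S = 6500/427 in ≈ 15.222 in; Ia = 1300/427 in ≈ 3.044 in

Dry (AMC I): CN(I) = 4.2·61/(10 − 0.058·61) = (1281/5)/(3231/500) = 42700/1077 ≈ 39.647
Max retention: S = 1000/(42700/1077) − 10 = 6500/427 in (≈ 15.222 in)
Ia = 0.2S: 0.2·15.222 = 3.044 in (exactly 1300/427)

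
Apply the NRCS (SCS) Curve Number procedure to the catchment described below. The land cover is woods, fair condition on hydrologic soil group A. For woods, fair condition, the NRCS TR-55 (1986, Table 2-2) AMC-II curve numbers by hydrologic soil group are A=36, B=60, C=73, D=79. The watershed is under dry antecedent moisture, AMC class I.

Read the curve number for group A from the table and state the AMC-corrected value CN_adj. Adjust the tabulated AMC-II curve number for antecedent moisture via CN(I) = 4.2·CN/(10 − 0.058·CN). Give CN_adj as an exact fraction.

NRCS table: woods, fair condition, soil group A → CN(II) = 36
CN(I) from CN(II)=36: (4.2·36)/(10 − 0.058·36) = 18900/989 ≈ 19.110

CN_adj = 18900/989 ≈ 19.110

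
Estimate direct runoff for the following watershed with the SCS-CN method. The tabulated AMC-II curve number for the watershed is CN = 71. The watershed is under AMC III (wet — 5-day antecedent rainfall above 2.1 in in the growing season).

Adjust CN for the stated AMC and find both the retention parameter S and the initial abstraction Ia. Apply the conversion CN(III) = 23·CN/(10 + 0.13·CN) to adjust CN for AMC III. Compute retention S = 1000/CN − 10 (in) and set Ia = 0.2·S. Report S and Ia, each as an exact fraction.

S = 2900/1633 in ≈ 1.776 in; Ia = 580/1633 in ≈ 0.355 in

CN(III) from CN(II)=71: (23·71)/(10 + 0.13·71) = 163300/1923 ≈ 84.919
S = 1000/(163300/1923) − 10 = 2900/1633 in ≈ 1.776 in
Ia = 0.2·(2900/1633) = 580/1633 in ≈ 0.355 in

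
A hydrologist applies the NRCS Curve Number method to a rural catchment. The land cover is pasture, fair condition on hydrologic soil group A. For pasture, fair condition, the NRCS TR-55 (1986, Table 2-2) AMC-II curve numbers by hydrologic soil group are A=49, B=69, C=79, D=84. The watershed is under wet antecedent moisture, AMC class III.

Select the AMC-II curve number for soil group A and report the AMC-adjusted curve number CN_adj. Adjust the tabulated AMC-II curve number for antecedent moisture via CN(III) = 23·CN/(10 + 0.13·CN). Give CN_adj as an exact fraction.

NRCS table: pasture, fair condition, soil group A → CN(II) = 49
Wet (AMC III): CN(III) = 23·49/(10 + 0.13·49) = 1127/(1637/100) = 112700/1637 ≈ 68.845

CN_adj = 112700/1637 ≈ 68.845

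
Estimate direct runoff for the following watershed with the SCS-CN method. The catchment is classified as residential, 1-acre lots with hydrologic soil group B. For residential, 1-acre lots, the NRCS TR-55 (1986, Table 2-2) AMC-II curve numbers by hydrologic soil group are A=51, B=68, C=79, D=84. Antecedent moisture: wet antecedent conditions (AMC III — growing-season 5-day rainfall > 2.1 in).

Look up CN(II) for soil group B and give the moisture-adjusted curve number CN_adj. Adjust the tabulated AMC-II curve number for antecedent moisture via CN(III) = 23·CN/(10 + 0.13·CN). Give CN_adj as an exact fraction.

CN_adj = 39100/471 ≈ 83.015

NRCS table: residential, 1-acre lots, soil group B → CN(II) = 68
CN(III) from CN(II)=68: (23·68)/(10 + 0.13·68) = 39100/471 ≈ 83.015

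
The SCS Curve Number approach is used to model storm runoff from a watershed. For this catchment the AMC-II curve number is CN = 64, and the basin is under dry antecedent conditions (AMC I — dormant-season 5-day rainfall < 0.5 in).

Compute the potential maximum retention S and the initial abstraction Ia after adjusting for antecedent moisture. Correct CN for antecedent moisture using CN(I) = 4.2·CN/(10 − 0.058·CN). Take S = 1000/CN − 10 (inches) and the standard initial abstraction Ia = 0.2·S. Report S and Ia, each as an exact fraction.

CN(I) from CN(II)=64: (4.2·64)/(10 − 0.058·64) = 5600/131 ≈ 42.748
S = 1000/(5600/131) − 10 = 375/28 in ≈ 13.393 in
Initial abstraction Ia = S/5 = (375/28)/5 = 75/28 ≈ 2.679 in

S = 375/28 in ≈ 13.393 in; Ia = 75/28 in ≈ 2.679 in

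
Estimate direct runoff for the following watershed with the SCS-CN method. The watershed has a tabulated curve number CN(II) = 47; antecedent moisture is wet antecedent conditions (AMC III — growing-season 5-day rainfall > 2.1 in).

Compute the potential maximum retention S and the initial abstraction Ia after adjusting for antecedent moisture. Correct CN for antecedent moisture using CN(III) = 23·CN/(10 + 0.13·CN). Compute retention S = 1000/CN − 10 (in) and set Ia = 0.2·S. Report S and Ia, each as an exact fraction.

Adjust CN=47 to AMC III: 23·47/(10 + 0.13·47) → 1081 ÷ (1611/100) = 108100/1611 ≈ 67.101
S = 1000/(108100/1611) − 10 = 5300/1081 in ≈ 4.903 in
Ia = 0.2·(5300/1081) = 1060/1081 in ≈ 0.981 in

S = 5300/1081 in ≈ 4.903 in; Ia = 1060/1081 in ≈ 0.981 in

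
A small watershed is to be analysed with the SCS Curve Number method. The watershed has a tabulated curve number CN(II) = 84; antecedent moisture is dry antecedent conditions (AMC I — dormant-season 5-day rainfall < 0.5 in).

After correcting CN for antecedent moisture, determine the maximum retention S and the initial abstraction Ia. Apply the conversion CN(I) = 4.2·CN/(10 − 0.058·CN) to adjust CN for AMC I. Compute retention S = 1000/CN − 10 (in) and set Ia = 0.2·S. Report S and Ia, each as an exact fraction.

S = 2000/441 in ≈ 4.535 in; Ia = 400/441 in ≈ 0.907 in

Adjust CN=84 to AMC I: 4.2·84/(10 − 0.058·84) → (1764/5) ÷ (641/125) = 44100/641 ≈ 68.799
Max retention: S = 1000/(44100/641) − 10 = 2000/441 in (≈ 4.535 in)
Initial abstraction Ia = S/5 = (2000/441)/5 = 400/441 ≈ 0.907 in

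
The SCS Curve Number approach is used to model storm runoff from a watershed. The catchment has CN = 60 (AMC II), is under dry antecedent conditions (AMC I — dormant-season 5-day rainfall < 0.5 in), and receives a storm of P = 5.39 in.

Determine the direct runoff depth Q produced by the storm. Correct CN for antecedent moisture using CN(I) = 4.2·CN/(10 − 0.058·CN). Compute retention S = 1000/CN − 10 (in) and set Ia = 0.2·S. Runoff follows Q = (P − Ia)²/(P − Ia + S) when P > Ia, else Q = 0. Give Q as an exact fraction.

Dry (AMC I): CN(I) = 4.2·60/(10 − 0.058·60) = 252/(163/25) = 6300/163 ≈ 38.650
S = 1000/(6300/163) − 10 = 1000/63 in ≈ 15.873 in
Ia = 0.2·(1000/63) = 200/63 in ≈ 3.175 in
P − Ia = 5.390 − 3.175 = 13957/6300 ≈ 2.215 in (> 0, runoff occurs)
Q: (13957/6300)² ÷ (113957/6300) = 194797849/717929100 in (≈ 0.271 in)

Q = 194797849/717929100 in ≈ 0.271 in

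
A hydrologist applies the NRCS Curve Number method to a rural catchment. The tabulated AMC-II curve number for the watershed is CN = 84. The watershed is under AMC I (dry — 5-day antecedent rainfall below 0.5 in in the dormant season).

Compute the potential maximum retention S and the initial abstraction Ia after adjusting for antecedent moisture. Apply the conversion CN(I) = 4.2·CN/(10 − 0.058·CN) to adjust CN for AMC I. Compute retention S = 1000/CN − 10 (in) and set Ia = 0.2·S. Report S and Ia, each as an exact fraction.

Dry (AMC I): CN(I) = 4.2·84/(10 − 0.058·84) = (1764/5)/(641/125) = 44100/641 ≈ 68.799
Max retention: S = 1000/(44100/641) − 10 = 2000/441 in (≈ 4.535 in)
Ia = 0.2·(2000/441) = 400/441 in ≈ 0.907 in

S = 2000/441 in ≈ 4.535 in; Ia = 400/441 in ≈ 0.907 in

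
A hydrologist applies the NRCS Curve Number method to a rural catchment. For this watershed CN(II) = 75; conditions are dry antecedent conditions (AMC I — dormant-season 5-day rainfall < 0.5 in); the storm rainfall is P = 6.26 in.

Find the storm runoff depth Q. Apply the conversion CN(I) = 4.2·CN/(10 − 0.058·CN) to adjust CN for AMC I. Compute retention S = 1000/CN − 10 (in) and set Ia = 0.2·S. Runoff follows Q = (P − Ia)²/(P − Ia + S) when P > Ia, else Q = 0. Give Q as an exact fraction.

Dry (AMC I): CN(I) = 4.2·75/(10 − 0.058·75) = 315/(113/20) = 6300/113 ≈ 55.752
S = 1000/(6300/113) − 10 = 500/63 in ≈ 7.937 in
Initial abstraction Ia = S/5 = (500/63)/5 = 100/63 ≈ 1.587 in
Excess rainfall: 6.260 − 1.587 = 4.673 in; P > Ia so Q > 0
Q: (14719/3150)² ÷ (39719/3150) = 216648961/125114850 in (≈ 1.732 in)

Q = 216648961/125114850 in ≈ 1.732 in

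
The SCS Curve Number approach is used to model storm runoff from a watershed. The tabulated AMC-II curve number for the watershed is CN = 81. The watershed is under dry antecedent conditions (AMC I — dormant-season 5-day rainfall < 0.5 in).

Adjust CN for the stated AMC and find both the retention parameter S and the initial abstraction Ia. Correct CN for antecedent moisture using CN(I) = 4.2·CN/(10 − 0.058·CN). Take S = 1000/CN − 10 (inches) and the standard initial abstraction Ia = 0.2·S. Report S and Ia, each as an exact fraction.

CN(I) from CN(II)=81: (4.2·81)/(10 − 0.058·81) = 170100/2651 ≈ 64.164
Max retention: S = 1000/(170100/2651) − 10 = 9500/1701 in (≈ 5.585 in)
Ia = 0.2·(9500/1701) = 1900/1701 in ≈ 1.117 in

S = 9500/1701 in ≈ 5.585 in; Ia = 1900/1701 in ≈ 1.117 in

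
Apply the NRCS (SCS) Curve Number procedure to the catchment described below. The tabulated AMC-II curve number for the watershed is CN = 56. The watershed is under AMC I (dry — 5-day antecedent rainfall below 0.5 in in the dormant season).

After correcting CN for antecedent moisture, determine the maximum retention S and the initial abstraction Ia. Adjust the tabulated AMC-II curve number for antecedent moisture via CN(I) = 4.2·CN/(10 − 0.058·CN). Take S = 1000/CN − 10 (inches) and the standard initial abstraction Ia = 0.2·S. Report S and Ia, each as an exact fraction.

CN(I) from CN(II)=56: (4.2·56)/(10 − 0.058·56) = 7350/211 ≈ 34.834
S = 1000/(7350/211) − 10 = 2750/147 in ≈ 18.707 in
Ia = 0.2S: 0.2·18.707 = 3.741 in (exactly 550/147)

S = 2750/147 in ≈ 18.707 in; Ia = 550/147 in ≈ 3.741 in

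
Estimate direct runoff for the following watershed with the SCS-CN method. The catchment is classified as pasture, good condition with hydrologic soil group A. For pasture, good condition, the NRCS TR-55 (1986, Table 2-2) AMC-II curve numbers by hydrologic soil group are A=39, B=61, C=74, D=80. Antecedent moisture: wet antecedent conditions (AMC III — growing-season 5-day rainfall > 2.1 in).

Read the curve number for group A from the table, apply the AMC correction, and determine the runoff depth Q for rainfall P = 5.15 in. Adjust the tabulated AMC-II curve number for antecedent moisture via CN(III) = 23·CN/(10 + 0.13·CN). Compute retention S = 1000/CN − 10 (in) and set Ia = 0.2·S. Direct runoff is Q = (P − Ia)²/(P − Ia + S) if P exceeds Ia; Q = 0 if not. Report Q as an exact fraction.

NRCS table: pasture, good condition, soil group A → CN(II) = 39
Wet (AMC III): CN(III) = 23·39/(10 + 0.13·39) = 897/(1507/100) = 89700/1507 ≈ 59.522
Max retention: S = 1000/(89700/1507) − 10 = 6100/897 in (≈ 6.800 in)
Ia = 0.2·(6100/897) = 1220/897 in ≈ 1.360 in
Excess rainfall: 5.150 − 1.360 = 3.790 in; P > Ia so Q > 0
Q = (67991/17940)²/((67991/17940) + 6100/897) = (4622776081/321843600)/(189991/17940) = 4622776081/3408438540 in ≈ 1.356 in

Q = 4622776081/3408438540 in ≈ 1.356 in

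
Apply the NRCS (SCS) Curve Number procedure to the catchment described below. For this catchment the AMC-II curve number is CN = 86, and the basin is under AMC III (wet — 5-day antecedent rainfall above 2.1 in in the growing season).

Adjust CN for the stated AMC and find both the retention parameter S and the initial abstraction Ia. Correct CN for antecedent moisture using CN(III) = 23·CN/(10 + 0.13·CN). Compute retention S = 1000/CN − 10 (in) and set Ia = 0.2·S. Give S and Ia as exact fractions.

Adjust CN=86 to AMC III: 23·86/(10 + 0.13·86) → 1978 ÷ (1059/50) = 98900/1059 ≈ 93.390
Retention S: 1000/CN − 10 with CN=93.390 → S = 700/989 ≈ 0.708 in
Ia = 0.2·(700/989) = 140/989 in ≈ 0.142 in

S = 700/989 in ≈ 0.708 in; Ia = 140/989 in ≈ 0.142 in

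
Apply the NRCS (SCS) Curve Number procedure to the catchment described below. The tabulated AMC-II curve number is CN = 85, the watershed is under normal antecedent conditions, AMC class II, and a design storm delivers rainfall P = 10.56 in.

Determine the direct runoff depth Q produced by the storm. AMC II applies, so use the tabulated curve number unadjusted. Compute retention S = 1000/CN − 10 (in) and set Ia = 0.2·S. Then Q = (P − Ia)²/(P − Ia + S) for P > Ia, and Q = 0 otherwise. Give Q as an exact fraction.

CN(II) = 85; AMC II needs no correction.
Retention S: 1000/CN − 10 with CN=85.000 → S = 30/17 ≈ 1.765 in
Ia = 0.2S: 0.2·1.765 = 0.353 in (exactly 6/17)
Since P=10.560 > Ia=0.353: effective rainfall P−Ia = 4338/425 in
Runoff Q = (P−Ia)²/(P−Ia+S) = (10.207)²/(10.207+1.765) = 1568187/180200 ≈ 8.702 in

Q = 1568187/180200 in ≈ 8.702 in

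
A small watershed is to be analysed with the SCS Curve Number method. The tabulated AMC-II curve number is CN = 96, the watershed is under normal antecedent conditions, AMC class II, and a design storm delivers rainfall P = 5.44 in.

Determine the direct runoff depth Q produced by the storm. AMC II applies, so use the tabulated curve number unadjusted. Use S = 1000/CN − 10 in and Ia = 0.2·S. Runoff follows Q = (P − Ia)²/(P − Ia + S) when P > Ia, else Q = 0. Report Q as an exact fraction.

Q = 2582449/519600 in ≈ 4.970 in

CN(II) = 96; AMC II needs no correction.
Retention S: 1000/CN − 10 with CN=96.000 → S = 5/12 ≈ 0.417 in
Ia = 0.2·(5/12) = 1/12 in ≈ 0.083 in
Since P=5.440 > Ia=0.083: effective rainfall P−Ia = 1607/300 in
Q = (1607/300)²/((1607/300) + 5/12) = (2582449/90000)/(433/75) = 2582449/519600 in ≈ 4.970 in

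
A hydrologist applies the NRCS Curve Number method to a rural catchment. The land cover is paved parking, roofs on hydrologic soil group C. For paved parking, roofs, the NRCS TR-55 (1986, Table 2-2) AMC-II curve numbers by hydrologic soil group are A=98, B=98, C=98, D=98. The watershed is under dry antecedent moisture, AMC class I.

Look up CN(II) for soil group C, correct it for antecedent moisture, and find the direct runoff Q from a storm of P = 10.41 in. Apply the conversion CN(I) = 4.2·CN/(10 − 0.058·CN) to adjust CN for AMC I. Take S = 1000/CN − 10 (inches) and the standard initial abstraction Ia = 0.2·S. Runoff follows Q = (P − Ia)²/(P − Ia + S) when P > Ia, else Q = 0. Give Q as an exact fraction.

NRCS table: paved parking, roofs, soil group C → CN(II) = 98
CN(I) from CN(II)=98: (4.2·98)/(10 − 0.058·98) = 102900/1079 ≈ 95.366
S = 1000/(102900/1079) − 10 = 500/1029 in ≈ 0.486 in
Ia = 0.2·(500/1029) = 100/1029 in ≈ 0.097 in
Since P=10.410 > Ia=0.097: effective rainfall P−Ia = 1061189/102900 in
Q = (1061189/102900)²/((1061189/102900) + 500/1029) = (1126122093721/10588410000)/(1111189/102900) = 1126122093721/114341348100 in ≈ 9.849 in

Q = 1126122093721/114341348100 in ≈ 9.849 in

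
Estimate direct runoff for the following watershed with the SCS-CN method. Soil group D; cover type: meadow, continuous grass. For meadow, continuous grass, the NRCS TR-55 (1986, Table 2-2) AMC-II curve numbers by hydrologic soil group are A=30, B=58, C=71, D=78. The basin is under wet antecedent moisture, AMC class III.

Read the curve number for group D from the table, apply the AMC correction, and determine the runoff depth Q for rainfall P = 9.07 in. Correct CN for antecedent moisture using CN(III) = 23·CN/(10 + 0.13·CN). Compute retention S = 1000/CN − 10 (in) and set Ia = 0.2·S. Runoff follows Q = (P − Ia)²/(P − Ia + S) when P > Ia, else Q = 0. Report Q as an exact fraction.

Q = 626597313241/80871636300 in ≈ 7.748 in

NRCS table: meadow, continuous grass, soil group D → CN(II) = 78
Adjust CN=78 to AMC III: 23·78/(10 + 0.13·78) → 1794 ÷ (1007/50) = 89700/1007 ≈ 89.076
S = 1000/(89700/1007) − 10 = 1100/897 in ≈ 1.226 in
Ia = 0.2S: 0.2·1.226 = 0.245 in (exactly 220/897)
P − Ia = 9.070 − 0.245 = 791579/89700 ≈ 8.825 in (> 0, runoff occurs)
Q: (791579/89700)² ÷ (901579/89700) = 626597313241/80871636300 in (≈ 7.748 in)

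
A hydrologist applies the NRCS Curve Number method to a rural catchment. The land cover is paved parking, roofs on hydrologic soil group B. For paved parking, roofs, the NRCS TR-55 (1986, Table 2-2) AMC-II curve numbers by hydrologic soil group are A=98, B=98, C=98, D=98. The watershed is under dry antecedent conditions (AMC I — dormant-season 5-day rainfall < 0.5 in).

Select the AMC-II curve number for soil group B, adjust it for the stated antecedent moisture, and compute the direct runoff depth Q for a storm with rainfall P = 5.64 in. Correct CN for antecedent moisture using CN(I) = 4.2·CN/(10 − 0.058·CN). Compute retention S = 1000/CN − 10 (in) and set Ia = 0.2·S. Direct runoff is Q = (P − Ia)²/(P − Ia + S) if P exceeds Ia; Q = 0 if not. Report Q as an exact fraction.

Q = 20331622921/3989664525 in ≈ 5.096 in

NRCS table: paved parking, roofs, soil group B → CN(II) = 98
Dry (AMC I): CN(I) = 4.2·98/(10 − 0.058·98) = (2058/5)/(1079/250) = 102900/1079 ≈ 95.366
Retention S: 1000/CN − 10 with CN=95.366 → S = 500/1029 ≈ 0.486 in
Ia = 0.2·(500/1029) = 100/1029 in ≈ 0.097 in
Excess rainfall: 5.640 − 0.097 = 5.543 in; P > Ia so Q > 0
Q = (142589/25725)²/((142589/25725) + 500/1029) = (20331622921/661775625)/(155089/25725) = 20331622921/3989664525 in ≈ 5.096 in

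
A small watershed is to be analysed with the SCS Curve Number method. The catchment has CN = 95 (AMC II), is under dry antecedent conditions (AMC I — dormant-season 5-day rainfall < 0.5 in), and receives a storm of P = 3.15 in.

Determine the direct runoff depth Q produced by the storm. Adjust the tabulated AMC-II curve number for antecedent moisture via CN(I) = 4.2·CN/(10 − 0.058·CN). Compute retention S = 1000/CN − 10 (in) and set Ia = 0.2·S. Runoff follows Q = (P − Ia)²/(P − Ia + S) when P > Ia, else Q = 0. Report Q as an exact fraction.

CN(I) from CN(II)=95: (4.2·95)/(10 − 0.058·95) = 39900/449 ≈ 88.864
S = 1000/(39900/449) − 10 = 500/399 in ≈ 1.253 in
Initial abstraction Ia = S/5 = (500/399)/5 = 100/399 ≈ 0.251 in
Excess rainfall: 3.150 − 0.251 = 2.899 in; P > Ia so Q > 0
Q = (23137/7980)²/((23137/7980) + 500/399) = (535320769/63680400)/(33137/7980) = 535320769/264433260 in ≈ 2.024 in

Q = 535320769/264433260 in ≈ 2.024 in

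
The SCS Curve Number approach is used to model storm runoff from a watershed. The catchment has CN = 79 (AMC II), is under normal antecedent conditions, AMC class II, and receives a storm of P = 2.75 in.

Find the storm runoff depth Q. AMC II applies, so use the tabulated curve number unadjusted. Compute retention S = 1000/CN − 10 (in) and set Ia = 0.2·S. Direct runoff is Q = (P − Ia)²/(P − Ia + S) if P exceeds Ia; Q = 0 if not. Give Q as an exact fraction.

Q = 491401/486956 in ≈ 1.009 in

AMC II — tabulated CN = 79 applies directly.
S = 1000/79 − 10 = 210/79 in ≈ 2.658 in
Initial abstraction Ia = S/5 = (210/79)/5 = 42/79 ≈ 0.532 in
Since P=2.750 > Ia=0.532: effective rainfall P−Ia = 701/316 in
Q: (701/316)² ÷ (1541/316) = 491401/486956 in (≈ 1.009 in)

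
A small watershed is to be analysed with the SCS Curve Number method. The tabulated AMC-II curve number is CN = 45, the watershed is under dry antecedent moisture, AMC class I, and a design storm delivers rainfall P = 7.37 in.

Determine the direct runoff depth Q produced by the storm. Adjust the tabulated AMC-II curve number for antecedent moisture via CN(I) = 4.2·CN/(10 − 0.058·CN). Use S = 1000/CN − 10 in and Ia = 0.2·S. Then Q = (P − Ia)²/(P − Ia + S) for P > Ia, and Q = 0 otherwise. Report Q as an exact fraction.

CN(I) from CN(II)=45: (4.2·45)/(10 − 0.058·45) = 18900/739 ≈ 25.575
Retention S: 1000/CN − 10 with CN=25.575 → S = 5500/189 ≈ 29.101 in
Initial abstraction Ia = S/5 = (5500/189)/5 = 1100/189 ≈ 5.820 in
Excess rainfall: 7.370 − 5.820 = 1.550 in; P > Ia so Q > 0
Q: (29293/18900)² ÷ (579293/18900) = 78007259/995330700 in (≈ 0.078 in)

Q = 78007259/995330700 in ≈ 0.078 in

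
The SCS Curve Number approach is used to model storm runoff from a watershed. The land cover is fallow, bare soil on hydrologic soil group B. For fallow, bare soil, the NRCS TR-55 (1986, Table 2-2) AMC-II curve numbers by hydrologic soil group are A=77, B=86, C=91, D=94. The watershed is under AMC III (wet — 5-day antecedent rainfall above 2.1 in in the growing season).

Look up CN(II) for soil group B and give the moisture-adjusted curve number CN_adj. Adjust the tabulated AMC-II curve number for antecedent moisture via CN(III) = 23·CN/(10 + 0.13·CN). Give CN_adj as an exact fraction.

NRCS table: fallow, bare soil, soil group B → CN(II) = 86
CN(III) from CN(II)=86: (23·86)/(10 + 0.13·86) = 98900/1059 ≈ 93.390

CN_adj = 98900/1059 ≈ 93.390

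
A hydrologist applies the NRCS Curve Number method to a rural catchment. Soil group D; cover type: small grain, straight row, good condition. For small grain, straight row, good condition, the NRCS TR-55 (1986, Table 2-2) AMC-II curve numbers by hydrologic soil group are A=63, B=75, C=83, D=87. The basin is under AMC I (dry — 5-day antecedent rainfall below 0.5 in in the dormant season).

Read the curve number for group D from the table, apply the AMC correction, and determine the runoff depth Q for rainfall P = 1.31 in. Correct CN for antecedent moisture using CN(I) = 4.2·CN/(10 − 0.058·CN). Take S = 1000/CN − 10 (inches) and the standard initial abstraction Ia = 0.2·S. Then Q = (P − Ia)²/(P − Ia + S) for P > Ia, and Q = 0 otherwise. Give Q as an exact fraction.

Q = 11954579569/138730869900 in ≈ 0.086 in

NRCS table: small grain, straight row, good condition, soil group D → CN(II) = 87
Dry (AMC I): CN(I) = 4.2·87/(10 − 0.058·87) = (1827/5)/(2477/500) = 182700/2477 ≈ 73.759
Max retention: S = 1000/(182700/2477) − 10 = 6500/1827 in (≈ 3.558 in)
Ia = 0.2·(6500/1827) = 1300/1827 in ≈ 0.712 in
Since P=1.310 > Ia=0.712: effective rainfall P−Ia = 109337/182700 in
Runoff Q = (P−Ia)²/(P−Ia+S) = (0.598)²/(0.598+3.558) = 11954579569/138730869900 ≈ 0.086 in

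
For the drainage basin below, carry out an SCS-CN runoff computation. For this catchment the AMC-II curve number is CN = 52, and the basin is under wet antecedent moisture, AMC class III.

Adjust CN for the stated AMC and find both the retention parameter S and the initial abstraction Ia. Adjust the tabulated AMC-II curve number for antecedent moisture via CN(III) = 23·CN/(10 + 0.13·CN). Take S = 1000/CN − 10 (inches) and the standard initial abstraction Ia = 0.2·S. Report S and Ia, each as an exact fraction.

S = 1200/299 in ≈ 4.013 in; Ia = 240/299 in ≈ 0.803 in

Adjust CN=52 to AMC III: 23·52/(10 + 0.13·52) → 1196 ÷ (419/25) = 29900/419 ≈ 71.360
Retention S: 1000/CN − 10 with CN=71.360 → S = 1200/299 ≈ 4.013 in
Initial abstraction Ia = S/5 = (1200/299)/5 = 240/299 ≈ 0.803 in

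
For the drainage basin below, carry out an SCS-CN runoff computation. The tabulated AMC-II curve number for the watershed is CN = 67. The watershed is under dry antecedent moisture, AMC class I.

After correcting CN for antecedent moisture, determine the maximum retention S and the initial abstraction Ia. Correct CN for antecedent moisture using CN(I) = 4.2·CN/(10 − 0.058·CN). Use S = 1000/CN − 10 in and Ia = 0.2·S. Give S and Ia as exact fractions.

Dry (AMC I): CN(I) = 4.2·67/(10 − 0.058·67) = (1407/5)/(3057/500) = 46900/1019 ≈ 46.026
S = 1000/(46900/1019) − 10 = 5500/469 in ≈ 11.727 in
Initial abstraction Ia = S/5 = (5500/469)/5 = 1100/469 ≈ 2.345 in

S = 5500/469 in ≈ 11.727 in; Ia = 1100/469 in ≈ 2.345 in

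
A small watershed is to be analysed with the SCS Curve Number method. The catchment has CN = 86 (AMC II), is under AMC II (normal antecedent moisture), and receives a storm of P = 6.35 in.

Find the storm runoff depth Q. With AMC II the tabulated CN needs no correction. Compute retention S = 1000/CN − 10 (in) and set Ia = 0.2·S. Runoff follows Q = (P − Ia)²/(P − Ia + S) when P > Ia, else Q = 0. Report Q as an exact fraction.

Q = 26842761/5659660 in ≈ 4.743 in

CN(II) = 86; AMC II needs no correction.
S = 1000/86 − 10 = 70/43 in ≈ 1.628 in
Initial abstraction Ia = S/5 = (70/43)/5 = 14/43 ≈ 0.326 in
Excess rainfall: 6.350 − 0.326 = 6.024 in; P > Ia so Q > 0
Q = (5181/860)²/((5181/860) + 70/43) = (26842761/739600)/(6581/860) = 26842761/5659660 in ≈ 4.743 in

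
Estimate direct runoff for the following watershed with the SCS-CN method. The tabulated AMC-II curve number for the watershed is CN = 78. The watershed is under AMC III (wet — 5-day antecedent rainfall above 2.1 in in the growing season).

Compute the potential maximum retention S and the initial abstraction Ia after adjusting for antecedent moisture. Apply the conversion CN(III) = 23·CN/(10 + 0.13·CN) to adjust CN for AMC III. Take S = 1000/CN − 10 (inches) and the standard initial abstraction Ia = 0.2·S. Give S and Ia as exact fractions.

S = 1100/897 in ≈ 1.226 in; Ia = 220/897 in ≈ 0.245 in

Adjust CN=78 to AMC III: 23·78/(10 + 0.13·78) → 1794 ÷ (1007/50) = 89700/1007 ≈ 89.076
Max retention: S = 1000/(89700/1007) − 10 = 1100/897 in (≈ 1.226 in)
Ia = 0.2S: 0.2·1.226 = 0.245 in (exactly 220/897)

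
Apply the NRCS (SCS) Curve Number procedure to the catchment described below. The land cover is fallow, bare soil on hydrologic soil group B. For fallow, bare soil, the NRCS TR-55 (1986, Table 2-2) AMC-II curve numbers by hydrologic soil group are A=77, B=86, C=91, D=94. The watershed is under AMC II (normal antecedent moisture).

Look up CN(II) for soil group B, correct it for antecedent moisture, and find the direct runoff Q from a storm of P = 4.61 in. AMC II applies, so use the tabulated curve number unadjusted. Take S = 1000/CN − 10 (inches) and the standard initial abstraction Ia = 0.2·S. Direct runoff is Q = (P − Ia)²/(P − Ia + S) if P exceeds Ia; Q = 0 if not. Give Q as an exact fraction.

NRCS table: fallow, bare soil, soil group B → CN(II) = 86
Average conditions: CN = 86 (no AMC adjustment).
Retention S: 1000/CN − 10 with CN=86.000 → S = 70/43 ≈ 1.628 in
Ia = 0.2·(70/43) = 14/43 in ≈ 0.326 in
Since P=4.610 > Ia=0.326: effective rainfall P−Ia = 18423/4300 in
Q = (18423/4300)²/((18423/4300) + 70/43) = (339406929/18490000)/(25423/4300) = 339406929/109318900 in ≈ 3.105 in

Q = 339406929/109318900 in ≈ 3.105 in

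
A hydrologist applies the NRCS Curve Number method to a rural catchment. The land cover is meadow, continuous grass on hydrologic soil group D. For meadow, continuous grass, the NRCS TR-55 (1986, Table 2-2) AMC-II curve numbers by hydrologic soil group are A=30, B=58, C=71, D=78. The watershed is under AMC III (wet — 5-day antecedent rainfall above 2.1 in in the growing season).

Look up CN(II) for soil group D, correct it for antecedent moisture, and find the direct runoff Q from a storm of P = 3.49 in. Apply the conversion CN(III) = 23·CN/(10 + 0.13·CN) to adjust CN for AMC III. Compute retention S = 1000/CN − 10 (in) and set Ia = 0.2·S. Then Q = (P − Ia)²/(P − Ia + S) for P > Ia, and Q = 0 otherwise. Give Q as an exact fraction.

NRCS table: meadow, continuous grass, soil group D → CN(II) = 78
CN(III) from CN(II)=78: (23·78)/(10 + 0.13·78) = 89700/1007 ≈ 89.076
S = 1000/(89700/1007) − 10 = 1100/897 in ≈ 1.226 in
Ia = 0.2S: 0.2·1.226 = 0.245 in (exactly 220/897)
P − Ia = 3.490 − 0.245 = 291053/89700 ≈ 3.245 in (> 0, runoff occurs)
Runoff Q = (P−Ia)²/(P−Ia+S) = (3.245)²/(3.245+1.226) = 84711848809/35974454100 ≈ 2.355 in

Q = 84711848809/35974454100 in ≈ 2.355 in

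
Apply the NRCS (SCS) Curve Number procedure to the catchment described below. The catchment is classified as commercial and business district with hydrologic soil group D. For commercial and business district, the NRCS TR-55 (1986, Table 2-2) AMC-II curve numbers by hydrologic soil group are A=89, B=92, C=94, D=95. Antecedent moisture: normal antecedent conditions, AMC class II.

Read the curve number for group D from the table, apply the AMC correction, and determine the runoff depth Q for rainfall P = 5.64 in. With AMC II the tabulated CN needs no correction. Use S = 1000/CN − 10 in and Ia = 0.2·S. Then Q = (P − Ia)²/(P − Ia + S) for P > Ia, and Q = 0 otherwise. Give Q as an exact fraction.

Q = 6911641/1367525 in ≈ 5.054 in

NRCS table: commercial and business district, soil group D → CN(II) = 95
Average conditions: CN = 95 (no AMC adjustment).
Max retention: S = 1000/95 − 10 = 10/19 in (≈ 0.526 in)
Ia = 0.2·(10/19) = 2/19 in ≈ 0.105 in
Excess rainfall: 5.640 − 0.105 = 5.535 in; P > Ia so Q > 0
Q = (2629/475)²/((2629/475) + 10/19) = (6911641/225625)/(2879/475) = 6911641/1367525 in ≈ 5.054 in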